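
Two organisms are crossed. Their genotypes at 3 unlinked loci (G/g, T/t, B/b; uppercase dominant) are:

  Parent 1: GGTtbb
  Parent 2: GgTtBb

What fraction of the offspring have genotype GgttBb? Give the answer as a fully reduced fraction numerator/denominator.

P(GgttBb) = 1/16

GGTtbb gametes: GTb×4, Gtb×4
GgTtBb gametes: GTB×1, GTb×1, GtB×1, Gtb×1, gTB×1, gTb×1, gtB×1, gtb×1
GGTtbb×GgTtBb grid (8·8=64): GGTTBb=4 GGTTbb=4 GGTtBb=8 GGTtbb=8 GGttBb=4 GGttbb=4 GgTTBb=4 GgTTbb=4 GgTtBb=8 GgTtbb=8 GgttBb=4 Ggttbb=4
GgttBb hits 4/64; gcd=4; 4÷4/64÷4 = 1/16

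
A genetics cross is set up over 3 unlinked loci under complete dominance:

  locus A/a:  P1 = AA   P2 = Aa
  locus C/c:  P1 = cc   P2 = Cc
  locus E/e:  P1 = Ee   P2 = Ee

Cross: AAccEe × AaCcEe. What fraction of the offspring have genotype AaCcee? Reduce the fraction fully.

AAccEe gametes: AcE×4, Ace×4
AaCcEe gametes: ACE×1, ACe×1, AcE×1, Ace×1, aCE×1, aCe×1, acE×1, ace×1
AAccEe×AaCcEe grid (8·8=64): AACcEE=4 AACcEe=8 AACcee=4 AAccEE=4 AAccEe=8 AAccee=4 AaCcEE=4 AaCcEe=8 AaCcee=4 AaccEE=4 AaccEe=8 Aaccee=4
AaCcee hits 4/64; gcd=4; 4÷4/64÷4 = 1/16

P(AaCcee) = 1/16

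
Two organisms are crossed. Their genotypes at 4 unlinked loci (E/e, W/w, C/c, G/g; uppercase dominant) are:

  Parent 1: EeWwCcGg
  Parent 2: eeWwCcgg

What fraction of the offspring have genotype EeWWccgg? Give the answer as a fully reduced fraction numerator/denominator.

EeWwCcGg gametes: EWCG×1, EWCg×1, EWcG×1, EWcg×1, EwCG×1, EwCg×1, EwcG×1, Ewcg×1, eWCG×1, eWCg×1, eWcG×1, eWcg×1, ewCG×1, ewCg×1, ewcG×1, ewcg×1
eeWwCcgg gametes: eWCg×4, eWcg×4, ewCg×4, ewcg×4
EeWwCcGg×eeWwCcgg grid (16·16=256): EeWWCCGg=4 EeWWCCgg=4 EeWWCcGg=8 EeWWCcgg=8 EeWWccGg=4 EeWWccgg=4 EeWwCCGg=8 EeWwCCgg=8 EeWwCcGg=16 EeWwCcgg=16 EeWwccGg=8 EeWwccgg=8 EewwCCGg=4 EewwCCgg=4 EewwCcGg=8 EewwCcgg=8 EewwccGg=4 Eewwccgg=4 eeWWCCGg=4 eeWWCCgg=4 eeWWCcGg=8 eeWWCcgg=8 eeWWccGg=4 eeWWccgg=4 eeWwCCGg=8 eeWwCCgg=8 eeWwCcGg=16 eeWwCcgg=16 eeWwccGg=8 eeWwccgg=8 eewwCCGg=4 eewwCCgg=4 eewwCcGg=8 eewwCcgg=8 eewwccGg=4 eewwccgg=4
EeWWccgg hits 4/256; gcd=4; 4÷4/256÷4 = 1/64

P(EeWWccgg) = 1/64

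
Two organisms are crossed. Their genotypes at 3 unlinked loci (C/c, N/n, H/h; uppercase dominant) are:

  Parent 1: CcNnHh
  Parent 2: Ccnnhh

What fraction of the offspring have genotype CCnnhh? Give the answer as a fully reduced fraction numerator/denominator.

CcNnHh gametes: CNH×1, CNh×1, CnH×1, Cnh×1, cNH×1, cNh×1, cnH×1, cnh×1
Ccnnhh gametes: Cnh×4, cnh×4
CcNnHh×Ccnnhh grid (8·8=64): CCNnHh=4 CCNnhh=4 CCnnHh=4 CCnnhh=4 CcNnHh=8 CcNnhh=8 CcnnHh=8 Ccnnhh=8 ccNnHh=4 ccNnhh=4 ccnnHh=4 ccnnhh=4
CCnnhh hits 4/64; gcd=4; 4÷4/64÷4 = 1/16

P(CCnnhh) = 1/16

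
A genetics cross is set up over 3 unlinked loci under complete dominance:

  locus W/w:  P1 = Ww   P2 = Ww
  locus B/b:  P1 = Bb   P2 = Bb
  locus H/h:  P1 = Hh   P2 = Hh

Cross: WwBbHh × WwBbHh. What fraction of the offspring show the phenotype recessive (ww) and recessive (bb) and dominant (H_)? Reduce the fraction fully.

WwBbHh gametes: WBH×1, WBh×1, WbH×1, Wbh×1, wBH×1, wBh×1, wbH×1, wbh×1
WwBbHh gametes: WBH×1, WBh×1, WbH×1, Wbh×1, wBH×1, wBh×1, wbH×1, wbh×1
WwBbHh×WwBbHh grid (8·8=64): WWBBHH=1 WWBBHh=2 WWBBhh=1 WWBbHH=2 WWBbHh=4 WWBbhh=2 WWbbHH=1 WWbbHh=2 WWbbhh=1 WwBBHH=2 WwBBHh=4 WwBBhh=2 WwBbHH=4 WwBbHh=8 WwBbhh=4 WwbbHH=2 WwbbHh=4 Wwbbhh=2 wwBBHH=1 wwBBHh=2 wwBBhh=1 wwBbHH=2 wwBbHh=4 wwBbhh=2 wwbbHH=1 wwbbHh=2 wwbbhh=1
ww bb H_ hits 3/64; gcd=1; 3÷1/64÷1 = 3/64

P(ww bb H_) = 3/64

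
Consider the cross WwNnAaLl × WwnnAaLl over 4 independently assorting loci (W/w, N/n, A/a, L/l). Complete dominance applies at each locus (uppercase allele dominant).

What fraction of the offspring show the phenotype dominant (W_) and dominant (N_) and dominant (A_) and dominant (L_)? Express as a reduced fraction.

WwNnAaLl gametes: WNAL×1, WNAl×1, WNaL×1, WNal×1, WnAL×1, WnAl×1, WnaL×1, Wnal×1, wNAL×1, wNAl×1, wNaL×1, wNal×1, wnAL×1, wnAl×1, wnaL×1, wnal×1
WwnnAaLl gametes: WnAL×2, WnAl×2, WnaL×2, Wnal×2, wnAL×2, wnAl×2, wnaL×2, wnal×2
WwNnAaLl×WwnnAaLl grid (16·16=256): WWNnAALL=2 WWNnAALl=4 WWNnAAll=2 WWNnAaLL=4 WWNnAaLl=8 WWNnAall=4 WWNnaaLL=2 WWNnaaLl=4 WWNnaall=2 WWnnAALL=2 WWnnAALl=4 WWnnAAll=2 WWnnAaLL=4 WWnnAaLl=8 WWnnAall=4 WWnnaaLL=2 WWnnaaLl=4 WWnnaall=2 WwNnAALL=4 WwNnAALl=8 WwNnAAll=4 WwNnAaLL=8 WwNnAaLl=16 WwNnAall=8 WwNnaaLL=4 WwNnaaLl=8 WwNnaall=4 WwnnAALL=4 WwnnAALl=8 WwnnAAll=4 WwnnAaLL=8 WwnnAaLl=16 WwnnAall=8 WwnnaaLL=4 WwnnaaLl=8 Wwnnaall=4 wwNnAALL=2 wwNnAALl=4 wwNnAAll=2 wwNnAaLL=4 wwNnAaLl=8 wwNnAall=4 wwNnaaLL=2 wwNnaaLl=4 wwNnaall=2 wwnnAALL=2 wwnnAALl=4 wwnnAAll=2 wwnnAaLL=4 wwnnAaLl=8 wwnnAall=4 wwnnaaLL=2 wwnnaaLl=4 wwnnaall=2
W_ N_ A_ L_ hits 54/256; gcd=2; 54÷2/256÷2 = 27/128

P(W_ N_ A_ L_) = 27/128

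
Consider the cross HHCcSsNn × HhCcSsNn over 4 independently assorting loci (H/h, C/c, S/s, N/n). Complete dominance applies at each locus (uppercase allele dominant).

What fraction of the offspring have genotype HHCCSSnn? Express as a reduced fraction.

P(HHCCSSnn) = 1/128

HHCcSsNn gametes: HCSN×2, HCSn×2, HCsN×2, HCsn×2, HcSN×2, HcSn×2, HcsN×2, Hcsn×2
HhCcSsNn gametes: HCSN×1, HCSn×1, HCsN×1, HCsn×1, HcSN×1, HcSn×1, HcsN×1, Hcsn×1, hCSN×1, hCSn×1, hCsN×1, hCsn×1, hcSN×1, hcSn×1, hcsN×1, hcsn×1
HHCcSsNn×HhCcSsNn grid (16·16=256): HHCCSSNN=2 HHCCSSNn=4 HHCCSSnn=2 HHCCSsNN=4 HHCCSsNn=8 HHCCSsnn=4 HHCCssNN=2 HHCCssNn=4 HHCCssnn=2 HHCcSSNN=4 HHCcSSNn=8 HHCcSSnn=4 HHCcSsNN=8 HHCcSsNn=16 HHCcSsnn=8 HHCcssNN=4 HHCcssNn=8 HHCcssnn=4 HHccSSNN=2 HHccSSNn=4 HHccSSnn=2 HHccSsNN=4 HHccSsNn=8 HHccSsnn=4 HHccssNN=2 HHccssNn=4 HHccssnn=2 HhCCSSNN=2 HhCCSSNn=4 HhCCSSnn=2 HhCCSsNN=4 HhCCSsNn=8 HhCCSsnn=4 HhCCssNN=2 HhCCssNn=4 HhCCssnn=2 HhCcSSNN=4 HhCcSSNn=8 HhCcSSnn=4 HhCcSsNN=8 HhCcSsNn=16 HhCcSsnn=8 HhCcssNN=4 HhCcssNn=8 HhCcssnn=4 HhccSSNN=2 HhccSSNn=4 HhccSSnn=2 HhccSsNN=4 HhccSsNn=8 HhccSsnn=4 HhccssNN=2 HhccssNn=4 Hhccssnn=2
HHCCSSnn hits 2/256; gcd=2; 2÷2/256÷2 = 1/128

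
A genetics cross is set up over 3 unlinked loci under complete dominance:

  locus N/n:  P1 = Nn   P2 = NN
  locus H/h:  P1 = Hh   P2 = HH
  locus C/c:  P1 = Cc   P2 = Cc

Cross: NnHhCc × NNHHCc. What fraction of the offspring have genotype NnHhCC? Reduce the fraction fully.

P(NnHhCC) = 1/16

NnHhCc gametes: NHC×1, NHc×1, NhC×1, Nhc×1, nHC×1, nHc×1, nhC×1, nhc×1
NNHHCc gametes: NHC×4, NHc×4
NnHhCc×NNHHCc grid (8·8=64): NNHHCC=4 NNHHCc=8 NNHHcc=4 NNHhCC=4 NNHhCc=8 NNHhcc=4 NnHHCC=4 NnHHCc=8 NnHHcc=4 NnHhCC=4 NnHhCc=8 NnHhcc=4
NnHhCC hits 4/64; gcd=4; 4÷4/64÷4 = 1/16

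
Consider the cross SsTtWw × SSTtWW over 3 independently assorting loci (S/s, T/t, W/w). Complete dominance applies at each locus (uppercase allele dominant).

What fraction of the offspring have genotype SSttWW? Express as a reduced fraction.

P(SSttWW) = 1/16

SsTtWw gametes: STW×1, STw×1, StW×1, Stw×1, sTW×1, sTw×1, stW×1, stw×1
SSTtWW gametes: STW×4, StW×4
SsTtWw×SSTtWW grid (8·8=64): SSTTWW=4 SSTTWw=4 SSTtWW=8 SSTtWw=8 SSttWW=4 SSttWw=4 SsTTWW=4 SsTTWw=4 SsTtWW=8 SsTtWw=8 SsttWW=4 SsttWw=4
SSttWW hits 4/64; gcd=4; 4÷4/64÷4 = 1/16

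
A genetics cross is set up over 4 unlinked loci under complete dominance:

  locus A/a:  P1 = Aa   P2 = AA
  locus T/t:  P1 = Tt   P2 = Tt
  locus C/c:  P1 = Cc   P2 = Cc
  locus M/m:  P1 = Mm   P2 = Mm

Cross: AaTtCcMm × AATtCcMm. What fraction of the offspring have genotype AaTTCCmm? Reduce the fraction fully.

P(AaTTCCmm) = 1/128

AaTtCcMm gametes: ATCM×1, ATCm×1, ATcM×1, ATcm×1, AtCM×1, AtCm×1, AtcM×1, Atcm×1, aTCM×1, aTCm×1, aTcM×1, aTcm×1, atCM×1, atCm×1, atcM×1, atcm×1
AATtCcMm gametes: ATCM×2, ATCm×2, ATcM×2, ATcm×2, AtCM×2, AtCm×2, AtcM×2, Atcm×2
AaTtCcMm×AATtCcMm grid (16·16=256): AATTCCMM=2 AATTCCMm=4 AATTCCmm=2 AATTCcMM=4 AATTCcMm=8 AATTCcmm=4 AATTccMM=2 AATTccMm=4 AATTccmm=2 AATtCCMM=4 AATtCCMm=8 AATtCCmm=4 AATtCcMM=8 AATtCcMm=16 AATtCcmm=8 AATtccMM=4 AATtccMm=8 AATtccmm=4 AAttCCMM=2 AAttCCMm=4 AAttCCmm=2 AAttCcMM=4 AAttCcMm=8 AAttCcmm=4 AAttccMM=2 AAttccMm=4 AAttccmm=2 AaTTCCMM=2 AaTTCCMm=4 AaTTCCmm=2 AaTTCcMM=4 AaTTCcMm=8 AaTTCcmm=4 AaTTccMM=2 AaTTccMm=4 AaTTccmm=2 AaTtCCMM=4 AaTtCCMm=8 AaTtCCmm=4 AaTtCcMM=8 AaTtCcMm=16 AaTtCcmm=8 AaTtccMM=4 AaTtccMm=8 AaTtccmm=4 AattCCMM=2 AattCCMm=4 AattCCmm=2 AattCcMM=4 AattCcMm=8 AattCcmm=4 AattccMM=2 AattccMm=4 Aattccmm=2
AaTTCCmm hits 2/256; gcd=2; 2÷2/256÷2 = 1/128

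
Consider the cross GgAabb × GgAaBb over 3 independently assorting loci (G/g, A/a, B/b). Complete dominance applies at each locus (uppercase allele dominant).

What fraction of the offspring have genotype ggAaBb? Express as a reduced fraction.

P(ggAaBb) = 1/16

GgAabb gametes: GAb×2, Gab×2, gAb×2, gab×2
GgAaBb gametes: GAB×1, GAb×1, GaB×1, Gab×1, gAB×1, gAb×1, gaB×1, gab×1
GgAabb×GgAaBb grid (8·8=64): GGAABb=2 GGAAbb=2 GGAaBb=4 GGAabb=4 GGaaBb=2 GGaabb=2 GgAABb=4 GgAAbb=4 GgAaBb=8 GgAabb=8 GgaaBb=4 Ggaabb=4 ggAABb=2 ggAAbb=2 ggAaBb=4 ggAabb=4 ggaaBb=2 ggaabb=2
ggAaBb hits 4/64; gcd=4; 4÷4/64÷4 = 1/16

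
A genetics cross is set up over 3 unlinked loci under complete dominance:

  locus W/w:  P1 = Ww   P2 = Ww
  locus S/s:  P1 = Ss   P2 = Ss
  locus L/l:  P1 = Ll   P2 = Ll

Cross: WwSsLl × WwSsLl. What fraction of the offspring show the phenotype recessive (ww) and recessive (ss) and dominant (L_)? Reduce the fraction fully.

WwSsLl gametes: WSL×1, WSl×1, WsL×1, Wsl×1, wSL×1, wSl×1, wsL×1, wsl×1
WwSsLl gametes: WSL×1, WSl×1, WsL×1, Wsl×1, wSL×1, wSl×1, wsL×1, wsl×1
WwSsLl×WwSsLl grid (8·8=64): WWSSLL=1 WWSSLl=2 WWSSll=1 WWSsLL=2 WWSsLl=4 WWSsll=2 WWssLL=1 WWssLl=2 WWssll=1 WwSSLL=2 WwSSLl=4 WwSSll=2 WwSsLL=4 WwSsLl=8 WwSsll=4 WwssLL=2 WwssLl=4 Wwssll=2 wwSSLL=1 wwSSLl=2 wwSSll=1 wwSsLL=2 wwSsLl=4 wwSsll=2 wwssLL=1 wwssLl=2 wwssll=1
ww ss L_ hits 3/64; gcd=1; 3÷1/64÷1 = 3/64

P(ww ss L_) = 3/64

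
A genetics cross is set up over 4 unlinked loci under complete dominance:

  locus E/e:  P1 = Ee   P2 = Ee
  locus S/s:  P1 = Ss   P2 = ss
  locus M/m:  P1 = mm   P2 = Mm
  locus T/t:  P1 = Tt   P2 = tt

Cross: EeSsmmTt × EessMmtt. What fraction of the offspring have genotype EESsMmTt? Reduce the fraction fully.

P(EESsMmTt) = 1/32

EeSsmmTt gametes: ESmT×2, ESmt×2, EsmT×2, Esmt×2, eSmT×2, eSmt×2, esmT×2, esmt×2
EessMmtt gametes: EsMt×4, Esmt×4, esMt×4, esmt×4
EeSsmmTt×EessMmtt grid (16·16=256): EESsMmTt=8 EESsMmtt=8 EESsmmTt=8 EESsmmtt=8 EEssMmTt=8 EEssMmtt=8 EEssmmTt=8 EEssmmtt=8 EeSsMmTt=16 EeSsMmtt=16 EeSsmmTt=16 EeSsmmtt=16 EessMmTt=16 EessMmtt=16 EessmmTt=16 Eessmmtt=16 eeSsMmTt=8 eeSsMmtt=8 eeSsmmTt=8 eeSsmmtt=8 eessMmTt=8 eessMmtt=8 eessmmTt=8 eessmmtt=8
EESsMmTt hits 8/256; gcd=8; 8÷8/256÷8 = 1/32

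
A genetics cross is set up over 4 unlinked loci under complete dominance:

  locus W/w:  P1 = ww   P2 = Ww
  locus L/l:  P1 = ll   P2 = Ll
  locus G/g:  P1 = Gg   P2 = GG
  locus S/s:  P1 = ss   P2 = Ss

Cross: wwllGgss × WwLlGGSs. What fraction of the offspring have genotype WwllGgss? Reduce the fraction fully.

wwllGgss gametes: wlGs×8, wlgs×8
WwLlGGSs gametes: WLGS×2, WLGs×2, WlGS×2, WlGs×2, wLGS×2, wLGs×2, wlGS×2, wlGs×2
wwllGgss×WwLlGGSs grid (16·16=256): WwLlGGSs=16 WwLlGGss=16 WwLlGgSs=16 WwLlGgss=16 WwllGGSs=16 WwllGGss=16 WwllGgSs=16 WwllGgss=16 wwLlGGSs=16 wwLlGGss=16 wwLlGgSs=16 wwLlGgss=16 wwllGGSs=16 wwllGGss=16 wwllGgSs=16 wwllGgss=16
WwllGgss hits 16/256; gcd=16; 16÷16/256÷16 = 1/16

P(WwllGgss) = 1/16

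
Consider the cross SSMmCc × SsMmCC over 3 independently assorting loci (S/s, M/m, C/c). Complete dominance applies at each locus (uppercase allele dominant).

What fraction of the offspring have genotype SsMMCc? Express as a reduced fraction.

P(SsMMCc) = 1/16

SSMmCc gametes: SMC×2, SMc×2, SmC×2, Smc×2
SsMmCC gametes: SMC×2, SmC×2, sMC×2, smC×2
SSMmCc×SsMmCC grid (8·8=64): SSMMCC=4 SSMMCc=4 SSMmCC=8 SSMmCc=8 SSmmCC=4 SSmmCc=4 SsMMCC=4 SsMMCc=4 SsMmCC=8 SsMmCc=8 SsmmCC=4 SsmmCc=4
SsMMCc hits 4/64; gcd=4; 4÷4/64÷4 = 1/16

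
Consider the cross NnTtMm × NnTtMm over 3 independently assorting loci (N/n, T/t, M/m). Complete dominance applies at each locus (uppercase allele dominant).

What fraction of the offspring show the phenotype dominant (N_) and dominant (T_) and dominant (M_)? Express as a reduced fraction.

P(N_ T_ M_) = 27/64

NnTtMm gametes: NTM×1, NTm×1, NtM×1, Ntm×1, nTM×1, nTm×1, ntM×1, ntm×1
NnTtMm gametes: NTM×1, NTm×1, NtM×1, Ntm×1, nTM×1, nTm×1, ntM×1, ntm×1
NnTtMm×NnTtMm grid (8·8=64): NNTTMM=1 NNTTMm=2 NNTTmm=1 NNTtMM=2 NNTtMm=4 NNTtmm=2 NNttMM=1 NNttMm=2 NNttmm=1 NnTTMM=2 NnTTMm=4 NnTTmm=2 NnTtMM=4 NnTtMm=8 NnTtmm=4 NnttMM=2 NnttMm=4 Nnttmm=2 nnTTMM=1 nnTTMm=2 nnTTmm=1 nnTtMM=2 nnTtMm=4 nnTtmm=2 nnttMM=1 nnttMm=2 nnttmm=1
N_ T_ M_ hits 27/64; gcd=1; 27÷1/64÷1 = 27/64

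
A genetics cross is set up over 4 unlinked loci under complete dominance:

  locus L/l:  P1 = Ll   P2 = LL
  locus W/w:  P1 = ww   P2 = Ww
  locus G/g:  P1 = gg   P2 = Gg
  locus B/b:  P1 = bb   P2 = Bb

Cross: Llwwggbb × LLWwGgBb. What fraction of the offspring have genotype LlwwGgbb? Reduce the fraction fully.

P(LlwwGgbb) = 1/16

Llwwggbb gametes: Lwgb×8, lwgb×8
LLWwGgBb gametes: LWGB×2, LWGb×2, LWgB×2, LWgb×2, LwGB×2, LwGb×2, LwgB×2, Lwgb×2
Llwwggbb×LLWwGgBb grid (16·16=256): LLWwGgBb=16 LLWwGgbb=16 LLWwggBb=16 LLWwggbb=16 LLwwGgBb=16 LLwwGgbb=16 LLwwggBb=16 LLwwggbb=16 LlWwGgBb=16 LlWwGgbb=16 LlWwggBb=16 LlWwggbb=16 LlwwGgBb=16 LlwwGgbb=16 LlwwggBb=16 Llwwggbb=16
LlwwGgbb hits 16/256; gcd=16; 16÷16/256÷16 = 1/16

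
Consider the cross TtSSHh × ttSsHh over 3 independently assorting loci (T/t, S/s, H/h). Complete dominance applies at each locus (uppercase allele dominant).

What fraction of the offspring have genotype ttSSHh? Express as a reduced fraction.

P(ttSSHh) = 1/8

TtSSHh gametes: TSH×2, TSh×2, tSH×2, tSh×2
ttSsHh gametes: tSH×2, tSh×2, tsH×2, tsh×2
TtSSHh×ttSsHh grid (8·8=64): TtSSHH=4 TtSSHh=8 TtSShh=4 TtSsHH=4 TtSsHh=8 TtSshh=4 ttSSHH=4 ttSSHh=8 ttSShh=4 ttSsHH=4 ttSsHh=8 ttSshh=4
ttSSHh hits 8/64; gcd=8; 8÷8/64÷8 = 1/8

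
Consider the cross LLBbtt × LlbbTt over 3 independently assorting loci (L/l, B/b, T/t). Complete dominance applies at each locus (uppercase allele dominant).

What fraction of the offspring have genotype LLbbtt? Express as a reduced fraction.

P(LLbbtt) = 1/8

LLBbtt gametes: LBt×4, Lbt×4
LlbbTt gametes: LbT×2, Lbt×2, lbT×2, lbt×2
LLBbtt×LlbbTt grid (8·8=64): LLBbTt=8 LLBbtt=8 LLbbTt=8 LLbbtt=8 LlBbTt=8 LlBbtt=8 LlbbTt=8 Llbbtt=8
LLbbtt hits 8/64; gcd=8; 8÷8/64÷8 = 1/8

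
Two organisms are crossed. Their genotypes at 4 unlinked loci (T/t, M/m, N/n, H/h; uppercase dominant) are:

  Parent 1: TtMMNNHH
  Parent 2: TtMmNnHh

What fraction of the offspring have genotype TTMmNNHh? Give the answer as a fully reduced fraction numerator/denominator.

TtMMNNHH gametes: TMNH×8, tMNH×8
TtMmNnHh gametes: TMNH×1, TMNh×1, TMnH×1, TMnh×1, TmNH×1, TmNh×1, TmnH×1, Tmnh×1, tMNH×1, tMNh×1, tMnH×1, tMnh×1, tmNH×1, tmNh×1, tmnH×1, tmnh×1
TtMMNNHH×TtMmNnHh grid (16·16=256): TTMMNNHH=8 TTMMNNHh=8 TTMMNnHH=8 TTMMNnHh=8 TTMmNNHH=8 TTMmNNHh=8 TTMmNnHH=8 TTMmNnHh=8 TtMMNNHH=16 TtMMNNHh=16 TtMMNnHH=16 TtMMNnHh=16 TtMmNNHH=16 TtMmNNHh=16 TtMmNnHH=16 TtMmNnHh=16 ttMMNNHH=8 ttMMNNHh=8 ttMMNnHH=8 ttMMNnHh=8 ttMmNNHH=8 ttMmNNHh=8 ttMmNnHH=8 ttMmNnHh=8
TTMmNNHh hits 8/256; gcd=8; 8÷8/256÷8 = 1/32

P(TTMmNNHh) = 1/32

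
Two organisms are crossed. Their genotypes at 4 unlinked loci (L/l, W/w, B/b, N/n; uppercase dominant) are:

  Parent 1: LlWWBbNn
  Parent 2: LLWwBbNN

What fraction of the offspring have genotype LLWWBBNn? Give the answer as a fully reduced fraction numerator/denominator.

LlWWBbNn gametes: LWBN×2, LWBn×2, LWbN×2, LWbn×2, lWBN×2, lWBn×2, lWbN×2, lWbn×2
LLWwBbNN gametes: LWBN×4, LWbN×4, LwBN×4, LwbN×4
LlWWBbNn×LLWwBbNN grid (16·16=256): LLWWBBNN=8 LLWWBBNn=8 LLWWBbNN=16 LLWWBbNn=16 LLWWbbNN=8 LLWWbbNn=8 LLWwBBNN=8 LLWwBBNn=8 LLWwBbNN=16 LLWwBbNn=16 LLWwbbNN=8 LLWwbbNn=8 LlWWBBNN=8 LlWWBBNn=8 LlWWBbNN=16 LlWWBbNn=16 LlWWbbNN=8 LlWWbbNn=8 LlWwBBNN=8 LlWwBBNn=8 LlWwBbNN=16 LlWwBbNn=16 LlWwbbNN=8 LlWwbbNn=8
LLWWBBNn hits 8/256; gcd=8; 8÷8/256÷8 = 1/32

P(LLWWBBNn) = 1/32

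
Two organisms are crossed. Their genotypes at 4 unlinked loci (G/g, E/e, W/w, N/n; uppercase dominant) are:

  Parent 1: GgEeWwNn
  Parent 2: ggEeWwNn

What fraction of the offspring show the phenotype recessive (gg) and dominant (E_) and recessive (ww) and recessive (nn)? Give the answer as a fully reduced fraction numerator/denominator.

P(gg E_ ww nn) = 3/128

GgEeWwNn gametes: GEWN×1, GEWn×1, GEwN×1, GEwn×1, GeWN×1, GeWn×1, GewN×1, Gewn×1, gEWN×1, gEWn×1, gEwN×1, gEwn×1, geWN×1, geWn×1, gewN×1, gewn×1
ggEeWwNn gametes: gEWN×2, gEWn×2, gEwN×2, gEwn×2, geWN×2, geWn×2, gewN×2, gewn×2
GgEeWwNn×ggEeWwNn grid (16·16=256): GgEEWWNN=2 GgEEWWNn=4 GgEEWWnn=2 GgEEWwNN=4 GgEEWwNn=8 GgEEWwnn=4 GgEEwwNN=2 GgEEwwNn=4 GgEEwwnn=2 GgEeWWNN=4 GgEeWWNn=8 GgEeWWnn=4 GgEeWwNN=8 GgEeWwNn=16 GgEeWwnn=8 GgEewwNN=4 GgEewwNn=8 GgEewwnn=4 GgeeWWNN=2 GgeeWWNn=4 GgeeWWnn=2 GgeeWwNN=4 GgeeWwNn=8 GgeeWwnn=4 GgeewwNN=2 GgeewwNn=4 Ggeewwnn=2 ggEEWWNN=2 ggEEWWNn=4 ggEEWWnn=2 ggEEWwNN=4 ggEEWwNn=8 ggEEWwnn=4 ggEEwwNN=2 ggEEwwNn=4 ggEEwwnn=2 ggEeWWNN=4 ggEeWWNn=8 ggEeWWnn=4 ggEeWwNN=8 ggEeWwNn=16 ggEeWwnn=8 ggEewwNN=4 ggEewwNn=8 ggEewwnn=4 ggeeWWNN=2 ggeeWWNn=4 ggeeWWnn=2 ggeeWwNN=4 ggeeWwNn=8 ggeeWwnn=4 ggeewwNN=2 ggeewwNn=4 ggeewwnn=2
gg E_ ww nn hits 6/256; gcd=2; 6÷2/256÷2 = 3/128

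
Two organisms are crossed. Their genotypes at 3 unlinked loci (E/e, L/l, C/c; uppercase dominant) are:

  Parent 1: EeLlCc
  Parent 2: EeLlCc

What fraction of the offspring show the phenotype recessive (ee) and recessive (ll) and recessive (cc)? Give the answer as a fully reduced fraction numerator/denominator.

EeLlCc gametes: ELC×1, ELc×1, ElC×1, Elc×1, eLC×1, eLc×1, elC×1, elc×1
EeLlCc gametes: ELC×1, ELc×1, ElC×1, Elc×1, eLC×1, eLc×1, elC×1, elc×1
EeLlCc×EeLlCc grid (8·8=64): EELLCC=1 EELLCc=2 EELLcc=1 EELlCC=2 EELlCc=4 EELlcc=2 EEllCC=1 EEllCc=2 EEllcc=1 EeLLCC=2 EeLLCc=4 EeLLcc=2 EeLlCC=4 EeLlCc=8 EeLlcc=4 EellCC=2 EellCc=4 Eellcc=2 eeLLCC=1 eeLLCc=2 eeLLcc=1 eeLlCC=2 eeLlCc=4 eeLlcc=2 eellCC=1 eellCc=2 eellcc=1
ee ll cc hits 1/64; gcd=1; 1÷1/64÷1 = 1/64

P(ee ll cc) = 1/64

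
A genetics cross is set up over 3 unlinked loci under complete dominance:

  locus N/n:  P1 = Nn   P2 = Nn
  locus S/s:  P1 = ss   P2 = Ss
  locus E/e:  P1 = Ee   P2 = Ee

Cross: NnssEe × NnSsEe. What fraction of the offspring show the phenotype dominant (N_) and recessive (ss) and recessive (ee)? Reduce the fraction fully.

NnssEe gametes: NsE×2, Nse×2, nsE×2, nse×2
NnSsEe gametes: NSE×1, NSe×1, NsE×1, Nse×1, nSE×1, nSe×1, nsE×1, nse×1
NnssEe×NnSsEe grid (8·8=64): NNSsEE=2 NNSsEe=4 NNSsee=2 NNssEE=2 NNssEe=4 NNssee=2 NnSsEE=4 NnSsEe=8 NnSsee=4 NnssEE=4 NnssEe=8 Nnssee=4 nnSsEE=2 nnSsEe=4 nnSsee=2 nnssEE=2 nnssEe=4 nnssee=2
N_ ss ee hits 6/64; gcd=2; 6÷2/64÷2 = 3/32

P(N_ ss ee) = 3/32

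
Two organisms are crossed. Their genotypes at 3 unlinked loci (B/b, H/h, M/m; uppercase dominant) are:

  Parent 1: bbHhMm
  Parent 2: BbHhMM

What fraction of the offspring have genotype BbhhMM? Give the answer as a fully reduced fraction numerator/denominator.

P(BbhhMM) = 1/16

bbHhMm gametes: bHM×2, bHm×2, bhM×2, bhm×2
BbHhMM gametes: BHM×2, BhM×2, bHM×2, bhM×2
bbHhMm×BbHhMM grid (8·8=64): BbHHMM=4 BbHHMm=4 BbHhMM=8 BbHhMm=8 BbhhMM=4 BbhhMm=4 bbHHMM=4 bbHHMm=4 bbHhMM=8 bbHhMm=8 bbhhMM=4 bbhhMm=4
BbhhMM hits 4/64; gcd=4; 4÷4/64÷4 = 1/16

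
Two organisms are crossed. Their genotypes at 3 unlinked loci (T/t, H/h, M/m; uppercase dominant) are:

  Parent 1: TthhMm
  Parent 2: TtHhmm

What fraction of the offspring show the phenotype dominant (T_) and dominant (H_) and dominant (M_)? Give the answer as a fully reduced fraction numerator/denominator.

P(T_ H_ M_) = 3/16

TthhMm gametes: ThM×2, Thm×2, thM×2, thm×2
TtHhmm gametes: THm×2, Thm×2, tHm×2, thm×2
TthhMm×TtHhmm grid (8·8=64): TTHhMm=4 TTHhmm=4 TThhMm=4 TThhmm=4 TtHhMm=8 TtHhmm=8 TthhMm=8 Tthhmm=8 ttHhMm=4 ttHhmm=4 tthhMm=4 tthhmm=4
T_ H_ M_ hits 12/64; gcd=4; 12÷4/64÷4 = 3/16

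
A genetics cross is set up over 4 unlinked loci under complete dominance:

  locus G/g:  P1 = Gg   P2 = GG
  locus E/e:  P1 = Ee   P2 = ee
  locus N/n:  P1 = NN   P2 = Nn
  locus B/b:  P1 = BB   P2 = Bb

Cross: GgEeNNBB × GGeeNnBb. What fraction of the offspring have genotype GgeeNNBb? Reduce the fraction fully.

P(GgeeNNBb) = 1/16

GgEeNNBB gametes: GENB×4, GeNB×4, gENB×4, geNB×4
GGeeNnBb gametes: GeNB×4, GeNb×4, GenB×4, Genb×4
GgEeNNBB×GGeeNnBb grid (16·16=256): GGEeNNBB=16 GGEeNNBb=16 GGEeNnBB=16 GGEeNnBb=16 GGeeNNBB=16 GGeeNNBb=16 GGeeNnBB=16 GGeeNnBb=16 GgEeNNBB=16 GgEeNNBb=16 GgEeNnBB=16 GgEeNnBb=16 GgeeNNBB=16 GgeeNNBb=16 GgeeNnBB=16 GgeeNnBb=16
GgeeNNBb hits 16/256; gcd=16; 16÷16/256÷16 = 1/16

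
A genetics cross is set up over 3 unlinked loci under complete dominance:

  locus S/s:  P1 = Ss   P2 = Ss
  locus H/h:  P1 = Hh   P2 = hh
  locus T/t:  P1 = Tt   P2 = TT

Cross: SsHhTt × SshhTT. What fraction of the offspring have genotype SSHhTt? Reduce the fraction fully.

SsHhTt gametes: SHT×1, SHt×1, ShT×1, Sht×1, sHT×1, sHt×1, shT×1, sht×1
SshhTT gametes: ShT×4, shT×4
SsHhTt×SshhTT grid (8·8=64): SSHhTT=4 SSHhTt=4 SShhTT=4 SShhTt=4 SsHhTT=8 SsHhTt=8 SshhTT=8 SshhTt=8 ssHhTT=4 ssHhTt=4 sshhTT=4 sshhTt=4
SSHhTt hits 4/64; gcd=4; 4÷4/64÷4 = 1/16

P(SSHhTt) = 1/16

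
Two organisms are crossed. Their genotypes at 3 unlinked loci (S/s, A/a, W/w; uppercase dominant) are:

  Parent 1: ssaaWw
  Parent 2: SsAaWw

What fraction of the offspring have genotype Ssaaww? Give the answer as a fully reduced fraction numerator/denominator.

P(Ssaaww) = 1/16

ssaaWw gametes: saW×4, saw×4
SsAaWw gametes: SAW×1, SAw×1, SaW×1, Saw×1, sAW×1, sAw×1, saW×1, saw×1
ssaaWw×SsAaWw grid (8·8=64): SsAaWW=4 SsAaWw=8 SsAaww=4 SsaaWW=4 SsaaWw=8 Ssaaww=4 ssAaWW=4 ssAaWw=8 ssAaww=4 ssaaWW=4 ssaaWw=8 ssaaww=4
Ssaaww hits 4/64; gcd=4; 4÷4/64÷4 = 1/16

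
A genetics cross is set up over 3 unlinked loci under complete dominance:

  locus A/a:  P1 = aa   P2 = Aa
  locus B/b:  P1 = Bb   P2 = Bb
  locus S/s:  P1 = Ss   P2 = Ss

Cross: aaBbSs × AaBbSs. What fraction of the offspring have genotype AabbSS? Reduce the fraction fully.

P(AabbSS) = 1/32

aaBbSs gametes: aBS×2, aBs×2, abS×2, abs×2
AaBbSs gametes: ABS×1, ABs×1, AbS×1, Abs×1, aBS×1, aBs×1, abS×1, abs×1
aaBbSs×AaBbSs grid (8·8=64): AaBBSS=2 AaBBSs=4 AaBBss=2 AaBbSS=4 AaBbSs=8 AaBbss=4 AabbSS=2 AabbSs=4 Aabbss=2 aaBBSS=2 aaBBSs=4 aaBBss=2 aaBbSS=4 aaBbSs=8 aaBbss=4 aabbSS=2 aabbSs=4 aabbss=2
AabbSS hits 2/64; gcd=2; 2÷2/64÷2 = 1/32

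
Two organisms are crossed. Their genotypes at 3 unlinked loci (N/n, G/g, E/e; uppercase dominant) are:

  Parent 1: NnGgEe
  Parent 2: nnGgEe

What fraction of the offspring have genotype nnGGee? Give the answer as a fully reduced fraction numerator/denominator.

P(nnGGee) = 1/32

NnGgEe gametes: NGE×1, NGe×1, NgE×1, Nge×1, nGE×1, nGe×1, ngE×1, nge×1
nnGgEe gametes: nGE×2, nGe×2, ngE×2, nge×2
NnGgEe×nnGgEe grid (8·8=64): NnGGEE=2 NnGGEe=4 NnGGee=2 NnGgEE=4 NnGgEe=8 NnGgee=4 NnggEE=2 NnggEe=4 Nnggee=2 nnGGEE=2 nnGGEe=4 nnGGee=2 nnGgEE=4 nnGgEe=8 nnGgee=4 nnggEE=2 nnggEe=4 nnggee=2
nnGGee hits 2/64; gcd=2; 2÷2/64÷2 = 1/32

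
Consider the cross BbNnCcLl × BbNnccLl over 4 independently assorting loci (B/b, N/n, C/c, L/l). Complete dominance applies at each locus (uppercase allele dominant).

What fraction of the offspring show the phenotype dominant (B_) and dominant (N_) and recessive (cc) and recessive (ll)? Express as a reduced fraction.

P(B_ N_ cc ll) = 9/128

BbNnCcLl gametes: BNCL×1, BNCl×1, BNcL×1, BNcl×1, BnCL×1, BnCl×1, BncL×1, Bncl×1, bNCL×1, bNCl×1, bNcL×1, bNcl×1, bnCL×1, bnCl×1, bncL×1, bncl×1
BbNnccLl gametes: BNcL×2, BNcl×2, BncL×2, Bncl×2, bNcL×2, bNcl×2, bncL×2, bncl×2
BbNnCcLl×BbNnccLl grid (16·16=256): BBNNCcLL=2 BBNNCcLl=4 BBNNCcll=2 BBNNccLL=2 BBNNccLl=4 BBNNccll=2 BBNnCcLL=4 BBNnCcLl=8 BBNnCcll=4 BBNnccLL=4 BBNnccLl=8 BBNnccll=4 BBnnCcLL=2 BBnnCcLl=4 BBnnCcll=2 BBnnccLL=2 BBnnccLl=4 BBnnccll=2 BbNNCcLL=4 BbNNCcLl=8 BbNNCcll=4 BbNNccLL=4 BbNNccLl=8 BbNNccll=4 BbNnCcLL=8 BbNnCcLl=16 BbNnCcll=8 BbNnccLL=8 BbNnccLl=16 BbNnccll=8 BbnnCcLL=4 BbnnCcLl=8 BbnnCcll=4 BbnnccLL=4 BbnnccLl=8 Bbnnccll=4 bbNNCcLL=2 bbNNCcLl=4 bbNNCcll=2 bbNNccLL=2 bbNNccLl=4 bbNNccll=2 bbNnCcLL=4 bbNnCcLl=8 bbNnCcll=4 bbNnccLL=4 bbNnccLl=8 bbNnccll=4 bbnnCcLL=2 bbnnCcLl=4 bbnnCcll=2 bbnnccLL=2 bbnnccLl=4 bbnnccll=2
B_ N_ cc ll hits 18/256; gcd=2; 18÷2/256÷2 = 9/128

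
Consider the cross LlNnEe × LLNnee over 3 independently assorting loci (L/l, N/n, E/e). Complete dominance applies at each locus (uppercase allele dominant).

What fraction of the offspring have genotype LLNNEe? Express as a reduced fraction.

LlNnEe gametes: LNE×1, LNe×1, LnE×1, Lne×1, lNE×1, lNe×1, lnE×1, lne×1
LLNnee gametes: LNe×4, Lne×4
LlNnEe×LLNnee grid (8·8=64): LLNNEe=4 LLNNee=4 LLNnEe=8 LLNnee=8 LLnnEe=4 LLnnee=4 LlNNEe=4 LlNNee=4 LlNnEe=8 LlNnee=8 LlnnEe=4 Llnnee=4
LLNNEe hits 4/64; gcd=4; 4÷4/64÷4 = 1/16

P(LLNNEe) = 1/16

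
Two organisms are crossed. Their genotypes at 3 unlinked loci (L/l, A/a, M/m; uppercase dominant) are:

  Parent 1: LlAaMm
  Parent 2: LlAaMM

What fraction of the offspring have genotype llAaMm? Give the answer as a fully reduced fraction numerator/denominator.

P(llAaMm) = 1/16

LlAaMm gametes: LAM×1, LAm×1, LaM×1, Lam×1, lAM×1, lAm×1, laM×1, lam×1
LlAaMM gametes: LAM×2, LaM×2, lAM×2, laM×2
LlAaMm×LlAaMM grid (8·8=64): LLAAMM=2 LLAAMm=2 LLAaMM=4 LLAaMm=4 LLaaMM=2 LLaaMm=2 LlAAMM=4 LlAAMm=4 LlAaMM=8 LlAaMm=8 LlaaMM=4 LlaaMm=4 llAAMM=2 llAAMm=2 llAaMM=4 llAaMm=4 llaaMM=2 llaaMm=2
llAaMm hits 4/64; gcd=4; 4÷4/64÷4 = 1/16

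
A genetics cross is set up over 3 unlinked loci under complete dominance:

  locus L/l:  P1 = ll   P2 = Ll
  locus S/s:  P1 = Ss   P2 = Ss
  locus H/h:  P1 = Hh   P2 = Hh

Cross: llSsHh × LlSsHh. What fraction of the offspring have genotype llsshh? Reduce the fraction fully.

llSsHh gametes: lSH×2, lSh×2, lsH×2, lsh×2
LlSsHh gametes: LSH×1, LSh×1, LsH×1, Lsh×1, lSH×1, lSh×1, lsH×1, lsh×1
llSsHh×LlSsHh grid (8·8=64): LlSSHH=2 LlSSHh=4 LlSShh=2 LlSsHH=4 LlSsHh=8 LlSshh=4 LlssHH=2 LlssHh=4 Llsshh=2 llSSHH=2 llSSHh=4 llSShh=2 llSsHH=4 llSsHh=8 llSshh=4 llssHH=2 llssHh=4 llsshh=2
llsshh hits 2/64; gcd=2; 2÷2/64÷2 = 1/32

P(llsshh) = 1/32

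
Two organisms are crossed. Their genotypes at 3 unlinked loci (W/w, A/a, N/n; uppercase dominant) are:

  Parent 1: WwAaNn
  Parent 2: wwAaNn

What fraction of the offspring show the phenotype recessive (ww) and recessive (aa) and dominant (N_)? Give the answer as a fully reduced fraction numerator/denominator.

P(ww aa N_) = 3/32

WwAaNn gametes: WAN×1, WAn×1, WaN×1, Wan×1, wAN×1, wAn×1, waN×1, wan×1
wwAaNn gametes: wAN×2, wAn×2, waN×2, wan×2
WwAaNn×wwAaNn grid (8·8=64): WwAANN=2 WwAANn=4 WwAAnn=2 WwAaNN=4 WwAaNn=8 WwAann=4 WwaaNN=2 WwaaNn=4 Wwaann=2 wwAANN=2 wwAANn=4 wwAAnn=2 wwAaNN=4 wwAaNn=8 wwAann=4 wwaaNN=2 wwaaNn=4 wwaann=2
ww aa N_ hits 6/64; gcd=2; 6÷2/64÷2 = 3/32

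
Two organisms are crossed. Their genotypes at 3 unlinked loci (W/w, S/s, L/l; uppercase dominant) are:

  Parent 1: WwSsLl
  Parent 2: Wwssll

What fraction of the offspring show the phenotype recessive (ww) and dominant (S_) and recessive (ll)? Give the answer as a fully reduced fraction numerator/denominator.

P(ww S_ ll) = 1/16

WwSsLl gametes: WSL×1, WSl×1, WsL×1, Wsl×1, wSL×1, wSl×1, wsL×1, wsl×1
Wwssll gametes: Wsl×4, wsl×4
WwSsLl×Wwssll grid (8·8=64): WWSsLl=4 WWSsll=4 WWssLl=4 WWssll=4 WwSsLl=8 WwSsll=8 WwssLl=8 Wwssll=8 wwSsLl=4 wwSsll=4 wwssLl=4 wwssll=4
ww S_ ll hits 4/64; gcd=4; 4÷4/64÷4 = 1/16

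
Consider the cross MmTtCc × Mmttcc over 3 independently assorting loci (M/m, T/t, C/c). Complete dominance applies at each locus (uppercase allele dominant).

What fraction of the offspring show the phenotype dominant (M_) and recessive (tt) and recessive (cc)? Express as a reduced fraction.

MmTtCc gametes: MTC×1, MTc×1, MtC×1, Mtc×1, mTC×1, mTc×1, mtC×1, mtc×1
Mmttcc gametes: Mtc×4, mtc×4
MmTtCc×Mmttcc grid (8·8=64): MMTtCc=4 MMTtcc=4 MMttCc=4 MMttcc=4 MmTtCc=8 MmTtcc=8 MmttCc=8 Mmttcc=8 mmTtCc=4 mmTtcc=4 mmttCc=4 mmttcc=4
M_ tt cc hits 12/64; gcd=4; 12÷4/64÷4 = 3/16

P(M_ tt cc) = 3/16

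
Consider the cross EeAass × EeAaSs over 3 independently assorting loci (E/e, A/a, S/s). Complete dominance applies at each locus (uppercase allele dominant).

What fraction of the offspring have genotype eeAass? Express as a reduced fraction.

P(eeAass) = 1/16

EeAass gametes: EAs×2, Eas×2, eAs×2, eas×2
EeAaSs gametes: EAS×1, EAs×1, EaS×1, Eas×1, eAS×1, eAs×1, eaS×1, eas×1
EeAass×EeAaSs grid (8·8=64): EEAASs=2 EEAAss=2 EEAaSs=4 EEAass=4 EEaaSs=2 EEaass=2 EeAASs=4 EeAAss=4 EeAaSs=8 EeAass=8 EeaaSs=4 Eeaass=4 eeAASs=2 eeAAss=2 eeAaSs=4 eeAass=4 eeaaSs=2 eeaass=2
eeAass hits 4/64; gcd=4; 4÷4/64÷4 = 1/16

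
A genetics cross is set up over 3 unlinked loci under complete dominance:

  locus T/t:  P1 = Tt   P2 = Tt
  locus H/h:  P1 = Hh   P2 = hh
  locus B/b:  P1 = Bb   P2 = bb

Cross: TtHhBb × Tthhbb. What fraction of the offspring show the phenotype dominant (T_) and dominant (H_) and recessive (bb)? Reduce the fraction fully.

P(T_ H_ bb) = 3/16

TtHhBb gametes: THB×1, THb×1, ThB×1, Thb×1, tHB×1, tHb×1, thB×1, thb×1
Tthhbb gametes: Thb×4, thb×4
TtHhBb×Tthhbb grid (8·8=64): TTHhBb=4 TTHhbb=4 TThhBb=4 TThhbb=4 TtHhBb=8 TtHhbb=8 TthhBb=8 Tthhbb=8 ttHhBb=4 ttHhbb=4 tthhBb=4 tthhbb=4
T_ H_ bb hits 12/64; gcd=4; 12÷4/64÷4 = 3/16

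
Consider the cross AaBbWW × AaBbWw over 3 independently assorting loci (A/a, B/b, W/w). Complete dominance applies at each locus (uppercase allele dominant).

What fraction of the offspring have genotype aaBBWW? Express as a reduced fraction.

AaBbWW gametes: ABW×2, AbW×2, aBW×2, abW×2
AaBbWw gametes: ABW×1, ABw×1, AbW×1, Abw×1, aBW×1, aBw×1, abW×1, abw×1
AaBbWW×AaBbWw grid (8·8=64): AABBWW=2 AABBWw=2 AABbWW=4 AABbWw=4 AAbbWW=2 AAbbWw=2 AaBBWW=4 AaBBWw=4 AaBbWW=8 AaBbWw=8 AabbWW=4 AabbWw=4 aaBBWW=2 aaBBWw=2 aaBbWW=4 aaBbWw=4 aabbWW=2 aabbWw=2
aaBBWW hits 2/64; gcd=2; 2÷2/64÷2 = 1/32

P(aaBBWW) = 1/32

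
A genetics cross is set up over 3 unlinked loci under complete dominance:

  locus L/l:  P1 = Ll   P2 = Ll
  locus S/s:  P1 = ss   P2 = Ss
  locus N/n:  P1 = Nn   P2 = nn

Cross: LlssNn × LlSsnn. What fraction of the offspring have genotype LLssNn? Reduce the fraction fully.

P(LLssNn) = 1/16

LlssNn gametes: LsN×2, Lsn×2, lsN×2, lsn×2
LlSsnn gametes: LSn×2, Lsn×2, lSn×2, lsn×2
LlssNn×LlSsnn grid (8·8=64): LLSsNn=4 LLSsnn=4 LLssNn=4 LLssnn=4 LlSsNn=8 LlSsnn=8 LlssNn=8 Llssnn=8 llSsNn=4 llSsnn=4 llssNn=4 llssnn=4
LLssNn hits 4/64; gcd=4; 4÷4/64÷4 = 1/16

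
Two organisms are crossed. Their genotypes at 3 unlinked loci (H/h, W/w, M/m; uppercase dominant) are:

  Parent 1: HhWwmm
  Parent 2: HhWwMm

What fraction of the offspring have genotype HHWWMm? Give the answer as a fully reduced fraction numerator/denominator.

HhWwmm gametes: HWm×2, Hwm×2, hWm×2, hwm×2
HhWwMm gametes: HWM×1, HWm×1, HwM×1, Hwm×1, hWM×1, hWm×1, hwM×1, hwm×1
HhWwmm×HhWwMm grid (8·8=64): HHWWMm=2 HHWWmm=2 HHWwMm=4 HHWwmm=4 HHwwMm=2 HHwwmm=2 HhWWMm=4 HhWWmm=4 HhWwMm=8 HhWwmm=8 HhwwMm=4 Hhwwmm=4 hhWWMm=2 hhWWmm=2 hhWwMm=4 hhWwmm=4 hhwwMm=2 hhwwmm=2
HHWWMm hits 2/64; gcd=2; 2÷2/64÷2 = 1/32

P(HHWWMm) = 1/32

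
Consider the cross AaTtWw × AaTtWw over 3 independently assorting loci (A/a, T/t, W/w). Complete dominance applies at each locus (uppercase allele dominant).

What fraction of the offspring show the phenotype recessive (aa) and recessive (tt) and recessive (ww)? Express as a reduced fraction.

AaTtWw gametes: ATW×1, ATw×1, AtW×1, Atw×1, aTW×1, aTw×1, atW×1, atw×1
AaTtWw gametes: ATW×1, ATw×1, AtW×1, Atw×1, aTW×1, aTw×1, atW×1, atw×1
AaTtWw×AaTtWw grid (8·8=64): AATTWW=1 AATTWw=2 AATTww=1 AATtWW=2 AATtWw=4 AATtww=2 AAttWW=1 AAttWw=2 AAttww=1 AaTTWW=2 AaTTWw=4 AaTTww=2 AaTtWW=4 AaTtWw=8 AaTtww=4 AattWW=2 AattWw=4 Aattww=2 aaTTWW=1 aaTTWw=2 aaTTww=1 aaTtWW=2 aaTtWw=4 aaTtww=2 aattWW=1 aattWw=2 aattww=1
aa tt ww hits 1/64; gcd=1; 1÷1/64÷1 = 1/64

P(aa tt ww) = 1/64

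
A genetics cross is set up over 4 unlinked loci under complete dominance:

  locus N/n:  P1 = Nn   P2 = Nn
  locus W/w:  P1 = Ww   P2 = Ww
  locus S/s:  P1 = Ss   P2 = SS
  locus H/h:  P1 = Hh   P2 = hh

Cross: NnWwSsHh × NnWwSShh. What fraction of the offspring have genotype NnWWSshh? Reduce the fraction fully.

NnWwSsHh gametes: NWSH×1, NWSh×1, NWsH×1, NWsh×1, NwSH×1, NwSh×1, NwsH×1, Nwsh×1, nWSH×1, nWSh×1, nWsH×1, nWsh×1, nwSH×1, nwSh×1, nwsH×1, nwsh×1
NnWwSShh gametes: NWSh×4, NwSh×4, nWSh×4, nwSh×4
NnWwSsHh×NnWwSShh grid (16·16=256): NNWWSSHh=4 NNWWSShh=4 NNWWSsHh=4 NNWWSshh=4 NNWwSSHh=8 NNWwSShh=8 NNWwSsHh=8 NNWwSshh=8 NNwwSSHh=4 NNwwSShh=4 NNwwSsHh=4 NNwwSshh=4 NnWWSSHh=8 NnWWSShh=8 NnWWSsHh=8 NnWWSshh=8 NnWwSSHh=16 NnWwSShh=16 NnWwSsHh=16 NnWwSshh=16 NnwwSSHh=8 NnwwSShh=8 NnwwSsHh=8 NnwwSshh=8 nnWWSSHh=4 nnWWSShh=4 nnWWSsHh=4 nnWWSshh=4 nnWwSSHh=8 nnWwSShh=8 nnWwSsHh=8 nnWwSshh=8 nnwwSSHh=4 nnwwSShh=4 nnwwSsHh=4 nnwwSshh=4
NnWWSshh hits 8/256; gcd=8; 8÷8/256÷8 = 1/32

P(NnWWSshh) = 1/32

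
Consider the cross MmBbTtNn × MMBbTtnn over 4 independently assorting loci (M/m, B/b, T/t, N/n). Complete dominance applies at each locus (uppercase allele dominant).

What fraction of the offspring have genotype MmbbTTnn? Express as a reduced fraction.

P(MmbbTTnn) = 1/64

MmBbTtNn gametes: MBTN×1, MBTn×1, MBtN×1, MBtn×1, MbTN×1, MbTn×1, MbtN×1, Mbtn×1, mBTN×1, mBTn×1, mBtN×1, mBtn×1, mbTN×1, mbTn×1, mbtN×1, mbtn×1
MMBbTtnn gametes: MBTn×4, MBtn×4, MbTn×4, Mbtn×4
MmBbTtNn×MMBbTtnn grid (16·16=256): MMBBTTNn=4 MMBBTTnn=4 MMBBTtNn=8 MMBBTtnn=8 MMBBttNn=4 MMBBttnn=4 MMBbTTNn=8 MMBbTTnn=8 MMBbTtNn=16 MMBbTtnn=16 MMBbttNn=8 MMBbttnn=8 MMbbTTNn=4 MMbbTTnn=4 MMbbTtNn=8 MMbbTtnn=8 MMbbttNn=4 MMbbttnn=4 MmBBTTNn=4 MmBBTTnn=4 MmBBTtNn=8 MmBBTtnn=8 MmBBttNn=4 MmBBttnn=4 MmBbTTNn=8 MmBbTTnn=8 MmBbTtNn=16 MmBbTtnn=16 MmBbttNn=8 MmBbttnn=8 MmbbTTNn=4 MmbbTTnn=4 MmbbTtNn=8 MmbbTtnn=8 MmbbttNn=4 Mmbbttnn=4
MmbbTTnn hits 4/256; gcd=4; 4÷4/256÷4 = 1/64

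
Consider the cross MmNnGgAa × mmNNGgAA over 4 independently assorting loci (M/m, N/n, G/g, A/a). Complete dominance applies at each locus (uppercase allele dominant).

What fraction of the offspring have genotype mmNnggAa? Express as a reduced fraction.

P(mmNnggAa) = 1/32

MmNnGgAa gametes: MNGA×1, MNGa×1, MNgA×1, MNga×1, MnGA×1, MnGa×1, MngA×1, Mnga×1, mNGA×1, mNGa×1, mNgA×1, mNga×1, mnGA×1, mnGa×1, mngA×1, mnga×1
mmNNGgAA gametes: mNGA×8, mNgA×8
MmNnGgAa×mmNNGgAA grid (16·16=256): MmNNGGAA=8 MmNNGGAa=8 MmNNGgAA=16 MmNNGgAa=16 MmNNggAA=8 MmNNggAa=8 MmNnGGAA=8 MmNnGGAa=8 MmNnGgAA=16 MmNnGgAa=16 MmNnggAA=8 MmNnggAa=8 mmNNGGAA=8 mmNNGGAa=8 mmNNGgAA=16 mmNNGgAa=16 mmNNggAA=8 mmNNggAa=8 mmNnGGAA=8 mmNnGGAa=8 mmNnGgAA=16 mmNnGgAa=16 mmNnggAA=8 mmNnggAa=8
mmNnggAa hits 8/256; gcd=8; 8÷8/256÷8 = 1/32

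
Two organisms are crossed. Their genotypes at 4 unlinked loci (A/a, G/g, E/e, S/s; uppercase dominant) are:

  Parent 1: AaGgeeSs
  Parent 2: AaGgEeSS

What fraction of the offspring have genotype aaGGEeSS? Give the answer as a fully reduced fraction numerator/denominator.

AaGgeeSs gametes: AGeS×2, AGes×2, AgeS×2, Ages×2, aGeS×2, aGes×2, ageS×2, ages×2
AaGgEeSS gametes: AGES×2, AGeS×2, AgES×2, AgeS×2, aGES×2, aGeS×2, agES×2, ageS×2
AaGgeeSs×AaGgEeSS grid (16·16=256): AAGGEeSS=4 AAGGEeSs=4 AAGGeeSS=4 AAGGeeSs=4 AAGgEeSS=8 AAGgEeSs=8 AAGgeeSS=8 AAGgeeSs=8 AAggEeSS=4 AAggEeSs=4 AAggeeSS=4 AAggeeSs=4 AaGGEeSS=8 AaGGEeSs=8 AaGGeeSS=8 AaGGeeSs=8 AaGgEeSS=16 AaGgEeSs=16 AaGgeeSS=16 AaGgeeSs=16 AaggEeSS=8 AaggEeSs=8 AaggeeSS=8 AaggeeSs=8 aaGGEeSS=4 aaGGEeSs=4 aaGGeeSS=4 aaGGeeSs=4 aaGgEeSS=8 aaGgEeSs=8 aaGgeeSS=8 aaGgeeSs=8 aaggEeSS=4 aaggEeSs=4 aaggeeSS=4 aaggeeSs=4
aaGGEeSS hits 4/256; gcd=4; 4÷4/256÷4 = 1/64

P(aaGGEeSS) = 1/64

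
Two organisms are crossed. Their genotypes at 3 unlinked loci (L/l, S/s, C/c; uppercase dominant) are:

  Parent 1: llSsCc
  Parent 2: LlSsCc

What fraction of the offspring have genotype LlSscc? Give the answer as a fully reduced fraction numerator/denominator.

llSsCc gametes: lSC×2, lSc×2, lsC×2, lsc×2
LlSsCc gametes: LSC×1, LSc×1, LsC×1, Lsc×1, lSC×1, lSc×1, lsC×1, lsc×1
llSsCc×LlSsCc grid (8·8=64): LlSSCC=2 LlSSCc=4 LlSScc=2 LlSsCC=4 LlSsCc=8 LlSscc=4 LlssCC=2 LlssCc=4 Llsscc=2 llSSCC=2 llSSCc=4 llSScc=2 llSsCC=4 llSsCc=8 llSscc=4 llssCC=2 llssCc=4 llsscc=2
LlSscc hits 4/64; gcd=4; 4÷4/64÷4 = 1/16

P(LlSscc) = 1/16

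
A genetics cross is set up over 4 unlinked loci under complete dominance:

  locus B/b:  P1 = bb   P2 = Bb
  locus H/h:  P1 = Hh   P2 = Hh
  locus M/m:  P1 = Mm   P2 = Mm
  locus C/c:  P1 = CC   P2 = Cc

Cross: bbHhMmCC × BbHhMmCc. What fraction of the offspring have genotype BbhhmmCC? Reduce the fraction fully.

bbHhMmCC gametes: bHMC×4, bHmC×4, bhMC×4, bhmC×4
BbHhMmCc gametes: BHMC×1, BHMc×1, BHmC×1, BHmc×1, BhMC×1, BhMc×1, BhmC×1, Bhmc×1, bHMC×1, bHMc×1, bHmC×1, bHmc×1, bhMC×1, bhMc×1, bhmC×1, bhmc×1
bbHhMmCC×BbHhMmCc grid (16·16=256): BbHHMMCC=4 BbHHMMCc=4 BbHHMmCC=8 BbHHMmCc=8 BbHHmmCC=4 BbHHmmCc=4 BbHhMMCC=8 BbHhMMCc=8 BbHhMmCC=16 BbHhMmCc=16 BbHhmmCC=8 BbHhmmCc=8 BbhhMMCC=4 BbhhMMCc=4 BbhhMmCC=8 BbhhMmCc=8 BbhhmmCC=4 BbhhmmCc=4 bbHHMMCC=4 bbHHMMCc=4 bbHHMmCC=8 bbHHMmCc=8 bbHHmmCC=4 bbHHmmCc=4 bbHhMMCC=8 bbHhMMCc=8 bbHhMmCC=16 bbHhMmCc=16 bbHhmmCC=8 bbHhmmCc=8 bbhhMMCC=4 bbhhMMCc=4 bbhhMmCC=8 bbhhMmCc=8 bbhhmmCC=4 bbhhmmCc=4
BbhhmmCC hits 4/256; gcd=4; 4÷4/256÷4 = 1/64

P(BbhhmmCC) = 1/64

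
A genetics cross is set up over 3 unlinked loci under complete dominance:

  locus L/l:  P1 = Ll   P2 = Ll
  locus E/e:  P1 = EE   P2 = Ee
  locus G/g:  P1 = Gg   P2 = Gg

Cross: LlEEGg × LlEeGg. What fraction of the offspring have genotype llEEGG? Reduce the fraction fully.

LlEEGg gametes: LEG×2, LEg×2, lEG×2, lEg×2
LlEeGg gametes: LEG×1, LEg×1, LeG×1, Leg×1, lEG×1, lEg×1, leG×1, leg×1
LlEEGg×LlEeGg grid (8·8=64): LLEEGG=2 LLEEGg=4 LLEEgg=2 LLEeGG=2 LLEeGg=4 LLEegg=2 LlEEGG=4 LlEEGg=8 LlEEgg=4 LlEeGG=4 LlEeGg=8 LlEegg=4 llEEGG=2 llEEGg=4 llEEgg=2 llEeGG=2 llEeGg=4 llEegg=2
llEEGG hits 2/64; gcd=2; 2÷2/64÷2 = 1/32

P(llEEGG) = 1/32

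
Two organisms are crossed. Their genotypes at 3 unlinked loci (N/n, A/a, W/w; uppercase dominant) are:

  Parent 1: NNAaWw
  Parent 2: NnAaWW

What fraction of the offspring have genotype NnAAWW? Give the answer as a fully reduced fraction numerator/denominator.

NNAaWw gametes: NAW×2, NAw×2, NaW×2, Naw×2
NnAaWW gametes: NAW×2, NaW×2, nAW×2, naW×2
NNAaWw×NnAaWW grid (8·8=64): NNAAWW=4 NNAAWw=4 NNAaWW=8 NNAaWw=8 NNaaWW=4 NNaaWw=4 NnAAWW=4 NnAAWw=4 NnAaWW=8 NnAaWw=8 NnaaWW=4 NnaaWw=4
NnAAWW hits 4/64; gcd=4; 4÷4/64÷4 = 1/16

P(NnAAWW) = 1/16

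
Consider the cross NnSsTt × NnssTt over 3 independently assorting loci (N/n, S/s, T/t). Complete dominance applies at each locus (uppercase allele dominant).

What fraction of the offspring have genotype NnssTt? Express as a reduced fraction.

P(NnssTt) = 1/8

NnSsTt gametes: NST×1, NSt×1, NsT×1, Nst×1, nST×1, nSt×1, nsT×1, nst×1
NnssTt gametes: NsT×2, Nst×2, nsT×2, nst×2
NnSsTt×NnssTt grid (8·8=64): NNSsTT=2 NNSsTt=4 NNSstt=2 NNssTT=2 NNssTt=4 NNsstt=2 NnSsTT=4 NnSsTt=8 NnSstt=4 NnssTT=4 NnssTt=8 Nnsstt=4 nnSsTT=2 nnSsTt=4 nnSstt=2 nnssTT=2 nnssTt=4 nnsstt=2
NnssTt hits 8/64; gcd=8; 8÷8/64÷8 = 1/8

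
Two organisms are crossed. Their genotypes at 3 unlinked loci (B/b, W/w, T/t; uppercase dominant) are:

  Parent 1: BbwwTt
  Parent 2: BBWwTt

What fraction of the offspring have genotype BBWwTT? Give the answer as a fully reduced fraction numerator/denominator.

P(BBWwTT) = 1/16

BbwwTt gametes: BwT×2, Bwt×2, bwT×2, bwt×2
BBWwTt gametes: BWT×2, BWt×2, BwT×2, Bwt×2
BbwwTt×BBWwTt grid (8·8=64): BBWwTT=4 BBWwTt=8 BBWwtt=4 BBwwTT=4 BBwwTt=8 BBwwtt=4 BbWwTT=4 BbWwTt=8 BbWwtt=4 BbwwTT=4 BbwwTt=8 Bbwwtt=4
BBWwTT hits 4/64; gcd=4; 4÷4/64÷4 = 1/16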